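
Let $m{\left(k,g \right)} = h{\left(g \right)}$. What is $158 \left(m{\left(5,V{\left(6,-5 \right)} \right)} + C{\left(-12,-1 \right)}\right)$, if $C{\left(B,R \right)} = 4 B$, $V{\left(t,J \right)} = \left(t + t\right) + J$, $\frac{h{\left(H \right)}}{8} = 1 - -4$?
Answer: $-1264$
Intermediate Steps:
$h{\left(H \right)} = 40$ ($h{\left(H \right)} = 8 \left(1 - -4\right) = 8 \left(1 + 4\right) = 8 \cdot 5 = 40$)
$V{\left(t,J \right)} = J + 2 t$ ($V{\left(t,J \right)} = 2 t + J = J + 2 t$)
$m{\left(k,g \right)} = 40$
$158 \left(m{\left(5,V{\left(6,-5 \right)} \right)} + C{\left(-12,-1 \right)}\right) = 158 \left(40 + 4 \left(-12\right)\right) = 158 \left(40 - 48\right) = 158 \left(-8\right) = -1264$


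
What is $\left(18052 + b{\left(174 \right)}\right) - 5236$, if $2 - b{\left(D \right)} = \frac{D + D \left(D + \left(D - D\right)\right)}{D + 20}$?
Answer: $\frac{1228121}{97} \approx 12661.0$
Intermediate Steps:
$b{\left(D \right)} = 2 - \frac{D + D^{2}}{20 + D}$ ($b{\left(D \right)} = 2 - \frac{D + D \left(D + \left(D - D\right)\right)}{D + 20} = 2 - \frac{D + D \left(D + 0\right)}{20 + D} = 2 - \frac{D + D D}{20 + D} = 2 - \frac{D + D^{2}}{20 + D}$)
$\left(18052 + b{\left(174 \right)}\right) - 5236 = \left(18052 + \frac{40 + 174 - 174^{2}}{20 + 174}\right) - 5236 = \left(18052 + \frac{40 + 174 - 30276}{194}\right) - 5236 = \left(18052 + \frac{1}{194} \left(-30062\right)\right) - 5236 = \left(18052 - \frac{15031}{97}\right) - 5236 = \frac{1736013}{97} - 5236 = \frac{1228121}{97}$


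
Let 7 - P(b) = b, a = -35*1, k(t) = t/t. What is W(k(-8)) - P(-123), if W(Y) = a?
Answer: -165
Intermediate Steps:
k(t) = 1
a = -35
P(b) = 7 - b
W(Y) = -35
W(k(-8)) - P(-123) = -35 - (7 - 1*(-123)) = -35 - (7 + 123) = -35 - 1*130 = -35 - 130 = -165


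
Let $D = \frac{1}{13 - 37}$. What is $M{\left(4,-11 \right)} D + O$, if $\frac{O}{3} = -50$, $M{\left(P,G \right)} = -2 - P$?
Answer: $- \frac{599}{4} \approx -149.75$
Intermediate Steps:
$D = - \frac{1}{24}$ ($D = \frac{1}{-24} = - \frac{1}{24} \approx -0.041667$)
$O = -150$ ($O = 3 \left(-50\right) = -150$)
$M{\left(4,-11 \right)} D + O = \left(-2 - 4\right) \left(- \frac{1}{24}\right) - 150 = \left(-6\right) \left(- \frac{1}{24}\right) - 150 = \frac{1}{4} - 150 = - \frac{599}{4}$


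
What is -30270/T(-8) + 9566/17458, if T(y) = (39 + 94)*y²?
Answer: -15965281/5307232 ≈ -3.0082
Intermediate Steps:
T(y) = 133*y²
-30270/T(-8) + 9566/17458 = -30270/(133*(-8)²) + 9566/17458 = -30270/(133*64) + 9566*(1/17458) = -30270/8512 + 4783/8729 = -30270*1/8512 + 4783/8729 = -15135/4256 + 4783/8729 = -15965281/5307232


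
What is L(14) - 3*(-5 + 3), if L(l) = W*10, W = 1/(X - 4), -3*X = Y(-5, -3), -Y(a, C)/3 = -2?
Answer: 13/3 ≈ 4.3333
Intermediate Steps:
Y(a, C) = 6 (Y(a, C) = -3*(-2) = 6)
X = -2 (X = -⅓*6 = -2)
W = -⅙ (W = 1/(-2 - 4) = 1/(-6) = -⅙ ≈ -0.16667)
L(l) = -5/3 (L(l) = -⅙*10 = -5/3)
L(14) - 3*(-5 + 3) = -5/3 - 3*(-5 + 3) = -5/3 - 3*(-2) = -5/3 - 1*(-6) = -5/3 + 6 = 13/3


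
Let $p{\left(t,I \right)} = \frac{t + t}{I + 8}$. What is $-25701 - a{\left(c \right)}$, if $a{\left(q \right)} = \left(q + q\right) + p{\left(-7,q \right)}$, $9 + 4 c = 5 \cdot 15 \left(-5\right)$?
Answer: $- \frac{1122403}{44} \approx -25509.0$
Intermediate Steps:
$p{\left(t,I \right)} = \frac{2 t}{8 + I}$
$c = -96$ ($c = - \frac{9}{4} + \frac{5 \cdot 15 \left(-5\right)}{4} = - \frac{9}{4} + \frac{75 \left(-5\right)}{4} = - \frac{9}{4} + \frac{1}{4} \left(-375\right) = - \frac{9}{4} - \frac{375}{4} = -96$)
$a{\left(q \right)} = - \frac{14}{8 + q} + 2 q$ ($a{\left(q \right)} = \left(q + q\right) + 2 \left(-7\right) \frac{1}{8 + q} = 2 q - \frac{14}{8 + q} = - \frac{14}{8 + q} + 2 q$)
$-25701 - a{\left(c \right)} = -25701 - \frac{2 \left(-7 - 96 \left(8 - 96\right)\right)}{8 - 96} = -25701 - \frac{2 \left(-7 - -8448\right)}{-88} = -25701 - 2 \left(- \frac{1}{88}\right) \left(-7 + 8448\right) = -25701 - 2 \left(- \frac{1}{88}\right) 8441 = -25701 - - \frac{8441}{44} = -25701 + \frac{8441}{44} = - \frac{1122403}{44}$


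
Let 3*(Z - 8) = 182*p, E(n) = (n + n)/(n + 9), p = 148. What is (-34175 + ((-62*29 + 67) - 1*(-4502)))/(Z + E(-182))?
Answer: -4074669/1166293 ≈ -3.4937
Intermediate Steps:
E(n) = 2*n/(9 + n) (E(n) = (2*n)/(9 + n) = 2*n/(9 + n))
Z = 26960/3 (Z = 8 + (182*148)/3 = 8 + (⅓)*26936 = 8 + 26936/3 = 26960/3 ≈ 8986.7)
(-34175 + ((-62*29 + 67) - 1*(-4502)))/(Z + E(-182)) = (-34175 + ((-62*29 + 67) - 1*(-4502)))/(26960/3 + 2*(-182)/(9 - 182)) = (-34175 + ((-1798 + 67) + 4502))/(26960/3 + 2*(-182)/(-173)) = (-34175 + (-1731 + 4502))/(26960/3 + 2*(-182)*(-1/173)) = (-34175 + 2771)/(26960/3 + 364/173) = -31404/4665172/519 = -31404*519/4665172 = -4074669/1166293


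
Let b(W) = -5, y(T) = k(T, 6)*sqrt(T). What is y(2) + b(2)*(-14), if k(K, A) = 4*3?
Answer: 70 + 12*sqrt(2) ≈ 86.971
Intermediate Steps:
k(K, A) = 12
y(T) = 12*sqrt(T)
y(2) + b(2)*(-14) = 12*sqrt(2) - 5*(-14) = 12*sqrt(2) + 70 = 70 + 12*sqrt(2)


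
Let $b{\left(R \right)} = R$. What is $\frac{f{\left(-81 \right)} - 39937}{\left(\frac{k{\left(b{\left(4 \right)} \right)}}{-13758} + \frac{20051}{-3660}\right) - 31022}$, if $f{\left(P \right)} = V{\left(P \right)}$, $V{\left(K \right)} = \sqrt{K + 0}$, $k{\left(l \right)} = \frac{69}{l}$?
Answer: $\frac{670332960120}{520788799651} - \frac{151062840 i}{520788799651} \approx 1.2871 - 0.00029007 i$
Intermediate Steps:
$V{\left(K \right)} = \sqrt{K}$
$f{\left(P \right)} = \sqrt{P}$
$\frac{f{\left(-81 \right)} - 39937}{\left(\frac{k{\left(b{\left(4 \right)} \right)}}{-13758} + \frac{20051}{-3660}\right) - 31022} = \frac{\sqrt{-81} - 39937}{\left(\frac{69 \cdot \frac{1}{4}}{-13758} + \frac{20051}{-3660}\right) - 31022} = \frac{9 i - 39937}{\left(69 \cdot \frac{1}{4} \left(- \frac{1}{13758}\right) + 20051 \left(- \frac{1}{3660}\right)\right) - 31022} = \frac{-39937 + 9 i}{\left(\frac{69}{4} \left(- \frac{1}{13758}\right) - \frac{20051}{3660}\right) - 31022} = \frac{-39937 + 9 i}{\left(- \frac{23}{18344} - \frac{20051}{3660}\right) - 31022} = \frac{-39937 + 9 i}{- \frac{91974931}{16784760} - 31022} = \frac{-39937 + 9 i}{- \frac{520788799651}{16784760}} = \left(-39937 + 9 i\right) \left(- \frac{16784760}{520788799651}\right) = \frac{670332960120}{520788799651} - \frac{151062840 i}{520788799651}$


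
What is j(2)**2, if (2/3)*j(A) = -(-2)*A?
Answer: 36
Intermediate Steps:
j(A) = 3*A (j(A) = 3*(-(-2)*A)/2 = 3*(2*A)/2 = 3*A)
j(2)**2 = (3*2)**2 = 6**2 = 36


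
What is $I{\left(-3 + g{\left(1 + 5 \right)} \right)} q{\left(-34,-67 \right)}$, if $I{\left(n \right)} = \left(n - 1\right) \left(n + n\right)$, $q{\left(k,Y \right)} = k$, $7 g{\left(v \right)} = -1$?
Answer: $- \frac{43384}{49} \approx -885.39$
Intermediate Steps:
$g{\left(v \right)} = - \frac{1}{7}$ ($g{\left(v \right)} = \frac{1}{7} \left(-1\right) = - \frac{1}{7}$)
$I{\left(n \right)} = 2 n \left(-1 + n\right)$ ($I{\left(n \right)} = \left(-1 + n\right) 2 n = 2 n \left(-1 + n\right)$)
$I{\left(-3 + g{\left(1 + 5 \right)} \right)} q{\left(-34,-67 \right)} = 2 \left(-3 - \frac{1}{7}\right) \left(-1 - \frac{22}{7}\right) \left(-34\right) = 2 \left(- \frac{22}{7}\right) \left(-1 - \frac{22}{7}\right) \left(-34\right) = 2 \left(- \frac{22}{7}\right) \left(- \frac{29}{7}\right) \left(-34\right) = \frac{1276}{49} \left(-34\right) = - \frac{43384}{49}$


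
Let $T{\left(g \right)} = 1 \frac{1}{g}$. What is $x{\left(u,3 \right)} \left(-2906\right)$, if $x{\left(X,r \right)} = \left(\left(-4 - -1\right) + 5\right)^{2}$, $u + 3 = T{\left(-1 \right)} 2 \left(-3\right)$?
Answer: $-11624$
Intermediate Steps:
$T{\left(g \right)} = \frac{1}{g}$
$u = 3$ ($u = -3 + \frac{1}{-1} \cdot 2 \left(-3\right) = -3 + \left(-1\right) 2 \left(-3\right) = -3 - -6 = -3 + 6 = 3$)
$x{\left(X,r \right)} = 4$ ($x{\left(X,r \right)} = \left(\left(-4 + 1\right) + 5\right)^{2} = \left(-3 + 5\right)^{2} = 2^{2} = 4$)
$x{\left(u,3 \right)} \left(-2906\right) = 4 \left(-2906\right) = -11624$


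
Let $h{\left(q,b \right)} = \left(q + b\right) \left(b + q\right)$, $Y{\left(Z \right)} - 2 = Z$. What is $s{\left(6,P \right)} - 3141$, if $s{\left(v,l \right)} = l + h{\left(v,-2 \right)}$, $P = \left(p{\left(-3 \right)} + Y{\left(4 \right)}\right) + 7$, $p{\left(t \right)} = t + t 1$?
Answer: $-3118$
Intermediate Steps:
$Y{\left(Z \right)} = 2 + Z$
$p{\left(t \right)} = 2 t$ ($p{\left(t \right)} = t + t = 2 t$)
$h{\left(q,b \right)} = \left(b + q\right)^{2}$ ($h{\left(q,b \right)} = \left(b + q\right) \left(b + q\right) = \left(b + q\right)^{2}$)
$P = 7$ ($P = \left(2 \left(-3\right) + \left(2 + 4\right)\right) + 7 = \left(-6 + 6\right) + 7 = 0 + 7 = 7$)
$s{\left(v,l \right)} = l + \left(-2 + v\right)^{2}$
$s{\left(6,P \right)} - 3141 = \left(7 + \left(-2 + 6\right)^{2}\right) - 3141 = \left(7 + 4^{2}\right) - 3141 = \left(7 + 16\right) - 3141 = 23 - 3141 = -3118$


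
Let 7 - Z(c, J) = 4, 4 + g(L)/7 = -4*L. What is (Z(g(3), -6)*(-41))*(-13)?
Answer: 1599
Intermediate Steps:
g(L) = -28 - 28*L (g(L) = -28 + 7*(-4*L) = -28 - 28*L)
Z(c, J) = 3 (Z(c, J) = 7 - 1*4 = 7 - 4 = 3)
(Z(g(3), -6)*(-41))*(-13) = (3*(-41))*(-13) = -123*(-13) = 1599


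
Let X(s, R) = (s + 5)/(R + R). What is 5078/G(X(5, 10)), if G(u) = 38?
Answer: 2539/19 ≈ 133.63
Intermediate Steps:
X(s, R) = (5 + s)/(2*R) (X(s, R) = (5 + s)/((2*R)) = (5 + s)*(1/(2*R)) = (5 + s)/(2*R))
5078/G(X(5, 10)) = 5078/38 = 5078*(1/38) = 2539/19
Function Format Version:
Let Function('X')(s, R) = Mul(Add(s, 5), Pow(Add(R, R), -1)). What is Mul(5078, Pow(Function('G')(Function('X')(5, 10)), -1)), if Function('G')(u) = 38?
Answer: Rational(2539, 19) ≈ 133.63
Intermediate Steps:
Function('X')(s, R) = Mul(Rational(1, 2), Pow(R, -1), Add(5, s)) (Function('X')(s, R) = Mul(Add(5, s), Pow(Mul(2, R), -1)) = Mul(Add(5, s), Mul(Rational(1, 2), Pow(R, -1))) = Mul(Rational(1, 2), Pow(R, -1), Add(5, s)))
Mul(5078, Pow(Function('G')(Function('X')(5, 10)), -1)) = Mul(5078, Pow(38, -1)) = Mul(5078, Rational(1, 38)) = Rational(2539, 19)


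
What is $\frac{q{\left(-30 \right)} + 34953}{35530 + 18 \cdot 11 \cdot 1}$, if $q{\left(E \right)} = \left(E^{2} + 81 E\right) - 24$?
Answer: $\frac{33399}{35728} \approx 0.93481$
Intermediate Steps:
$q{\left(E \right)} = -24 + E^{2} + 81 E$
$\frac{q{\left(-30 \right)} + 34953}{35530 + 18 \cdot 11 \cdot 1} = \frac{\left(-24 + \left(-30\right)^{2} + 81 \left(-30\right)\right) + 34953}{35530 + 18 \cdot 11 \cdot 1} = \frac{\left(-24 + 900 - 2430\right) + 34953}{35530 + 198 \cdot 1} = \frac{-1554 + 34953}{35530 + 198} = \frac{33399}{35728}$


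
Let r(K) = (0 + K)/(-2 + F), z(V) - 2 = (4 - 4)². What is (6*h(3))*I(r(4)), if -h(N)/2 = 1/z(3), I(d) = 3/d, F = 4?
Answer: -9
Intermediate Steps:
z(V) = 2 (z(V) = 2 + (4 - 4)² = 2 + 0² = 2 + 0 = 2)
r(K) = K/2 (r(K) = (0 + K)/(-2 + 4) = K/2)
h(N) = -1 (h(N) = -2/2 = -2*½ = -1)
(6*h(3))*I(r(4)) = (6*(-1))*(3/(((½)*4))) = -18/2 = -6*3/2 = -9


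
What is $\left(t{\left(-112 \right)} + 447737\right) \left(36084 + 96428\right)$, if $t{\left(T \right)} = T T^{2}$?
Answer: $-126839293792$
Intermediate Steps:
$t{\left(T \right)} = T^{3}$
$\left(t{\left(-112 \right)} + 447737\right) \left(36084 + 96428\right) = \left(\left(-112\right)^{3} + 447737\right) \left(36084 + 96428\right) = \left(-1404928 + 447737\right) 132512 = \left(-957191\right) 132512 = -126839293792$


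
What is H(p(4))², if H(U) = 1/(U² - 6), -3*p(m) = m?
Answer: 81/1444 ≈ 0.056094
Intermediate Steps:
p(m) = -m/3
H(U) = 1/(-6 + U²)
H(p(4))² = (1/(-6 + (-⅓*4)²))² = (1/(-6 + (-4/3)²))² = (1/(-6 + 16/9))² = (1/(-38/9))² = (-9/38)² = 81/1444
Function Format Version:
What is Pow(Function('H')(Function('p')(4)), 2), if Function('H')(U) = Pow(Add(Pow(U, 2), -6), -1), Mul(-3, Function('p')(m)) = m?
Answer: Rational(81, 1444) ≈ 0.056094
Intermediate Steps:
Function('p')(m) = Mul(Rational(-1, 3), m)
Function('H')(U) = Pow(Add(-6, Pow(U, 2)), -1)
Pow(Function('H')(Function('p')(4)), 2) = Pow(Pow(Add(-6, Pow(Mul(Rational(-1, 3), 4), 2)), -1), 2) = Pow(Pow(Add(-6, Pow(Rational(-4, 3), 2)), -1), 2) = Pow(Pow(Add(-6, Rational(16, 9)), -1), 2) = Pow(Pow(Rational(-38, 9), -1), 2) = Pow(Rational(-9, 38), 2) = Rational(81, 1444)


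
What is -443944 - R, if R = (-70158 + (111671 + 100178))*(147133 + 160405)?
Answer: -43575810702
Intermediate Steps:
R = 43575366758 (R = (-70158 + 211849)*307538 = 141691*307538 = 43575366758)
-443944 - R = -443944 - 1*43575366758 = -443944 - 43575366758 = -43575810702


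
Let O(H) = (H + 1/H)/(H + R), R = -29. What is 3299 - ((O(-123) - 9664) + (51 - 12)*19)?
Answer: 114243691/9348 ≈ 12221.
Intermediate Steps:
O(H) = (H + 1/H)/(-29 + H) (O(H) = (H + 1/H)/(H - 29) = (H + 1/H)/(-29 + H))
3299 - ((O(-123) - 9664) + (51 - 12)*19) = 3299 - (((1 + (-123)²)/((-123)*(-29 - 123)) - 9664) + (51 - 12)*19) = 3299 - ((-1/123*(1 + 15129)/(-152) - 9664) + 39*19) = 3299 - ((-1/123*(-1/152)*15130 - 9664) + 741) = 3299 - ((7565/9348 - 9664) + 741) = 3299 - (-90331507/9348 + 741) = 3299 - 1*(-83404639/9348) = 3299 + 83404639/9348 = 114243691/9348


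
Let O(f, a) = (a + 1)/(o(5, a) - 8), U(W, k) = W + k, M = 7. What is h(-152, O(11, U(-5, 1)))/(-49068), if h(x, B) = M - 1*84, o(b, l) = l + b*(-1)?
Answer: 77/49068 ≈ 0.0015693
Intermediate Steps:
o(b, l) = l - b
O(f, a) = (1 + a)/(-13 + a) (O(f, a) = (a + 1)/((a - 1*5) - 8) = (1 + a)/((a - 5) - 8) = (1 + a)/((-5 + a) - 8) = (1 + a)/(-13 + a))
h(x, B) = -77 (h(x, B) = 7 - 1*84 = 7 - 84 = -77)
h(-152, O(11, U(-5, 1)))/(-49068) = -77/(-49068) = -77*(-1/49068) = 77/49068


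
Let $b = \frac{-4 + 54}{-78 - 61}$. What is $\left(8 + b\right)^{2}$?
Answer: $\frac{1127844}{19321} \approx 58.374$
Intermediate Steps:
$b = - \frac{50}{139}$ ($b = \frac{50}{-139} = 50 \left(- \frac{1}{139}\right) = - \frac{50}{139} \approx -0.35971$)
$\left(8 + b\right)^{2} = \left(8 - \frac{50}{139}\right)^{2} = \left(\frac{1062}{139}\right)^{2} = \frac{1127844}{19321}$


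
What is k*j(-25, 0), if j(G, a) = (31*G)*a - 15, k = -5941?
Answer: 89115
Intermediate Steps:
j(G, a) = -15 + 31*G*a (j(G, a) = 31*G*a - 15 = -15 + 31*G*a)
k*j(-25, 0) = -5941*(-15 + 31*(-25)*0) = -5941*(-15 + 0) = -5941*(-15) = 89115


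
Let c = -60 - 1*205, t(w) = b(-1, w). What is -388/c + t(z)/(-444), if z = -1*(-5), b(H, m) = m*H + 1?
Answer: 43333/29415 ≈ 1.4732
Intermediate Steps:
b(H, m) = 1 + H*m (b(H, m) = H*m + 1 = 1 + H*m)
z = 5
t(w) = 1 - w
c = -265 (c = -60 - 205 = -265)
-388/c + t(z)/(-444) = -388/(-265) + (1 - 1*5)/(-444) = -388*(-1/265) + (1 - 5)*(-1/444) = 388/265 - 4*(-1/444) = 388/265 + 1/111 = 43333/29415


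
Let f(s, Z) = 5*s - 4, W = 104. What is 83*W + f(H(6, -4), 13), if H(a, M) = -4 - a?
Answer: 8578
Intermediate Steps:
f(s, Z) = -4 + 5*s
83*W + f(H(6, -4), 13) = 83*104 + (-4 + 5*(-4 - 1*6)) = 8632 + (-4 + 5*(-4 - 6)) = 8632 + (-4 + 5*(-10)) = 8632 + (-4 - 50) = 8632 - 54 = 8578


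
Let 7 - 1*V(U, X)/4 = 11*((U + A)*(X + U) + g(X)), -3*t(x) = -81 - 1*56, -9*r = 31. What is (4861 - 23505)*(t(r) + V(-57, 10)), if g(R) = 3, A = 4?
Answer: 6133633628/3 ≈ 2.0445e+9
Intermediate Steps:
r = -31/9 (r = -1/9*31 = -31/9 ≈ -3.4444)
t(x) = 137/3 (t(x) = -(-81 - 1*56)/3 = -(-81 - 56)/3 = -1/3*(-137) = 137/3)
V(U, X) = -104 - 44*(4 + U)*(U + X) (V(U, X) = 28 - 44*((U + 4)*(X + U) + 3) = 28 - 44*((4 + U)*(U + X) + 3) = 28 - 44*(3 + (4 + U)*(U + X)) = 28 - 4*(33 + 11*(4 + U)*(U + X)) = 28 + (-132 - 44*(4 + U)*(U + X)) = -104 - 44*(4 + U)*(U + X))
(4861 - 23505)*(t(r) + V(-57, 10)) = (4861 - 23505)*(137/3 + (-104 - 176*(-57) - 176*10 - 44*(-57)**2 - 44*(-57)*10)) = -18644*(137/3 + (-104 + 10032 - 1760 - 44*3249 + 25080)) = -18644*(137/3 + (-104 + 10032 - 1760 - 142956 + 25080)) = -18644*(137/3 - 109708) = -18644*(-328987/3) = 6133633628/3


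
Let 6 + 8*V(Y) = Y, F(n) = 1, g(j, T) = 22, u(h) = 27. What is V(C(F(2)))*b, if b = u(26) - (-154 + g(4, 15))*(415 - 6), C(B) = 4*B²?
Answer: -54015/4 ≈ -13504.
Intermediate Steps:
b = 54015 (b = 27 - (-154 + 22)*(415 - 6) = 27 - (-132)*409 = 27 - 1*(-53988) = 27 + 53988 = 54015)
V(Y) = -¾ + Y/8
V(C(F(2)))*b = (-¾ + (4*1²)/8)*54015 = (-¾ + (4*1)/8)*54015 = (-¾ + (⅛)*4)*54015 = (-¾ + ½)*54015 = -¼*54015 = -54015/4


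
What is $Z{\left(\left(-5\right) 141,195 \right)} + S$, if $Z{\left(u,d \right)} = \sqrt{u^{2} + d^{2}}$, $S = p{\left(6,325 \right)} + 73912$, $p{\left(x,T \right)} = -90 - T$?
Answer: $73497 + 15 \sqrt{2378} \approx 74229.0$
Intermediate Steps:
$S = 73497$ ($S = \left(-90 - 325\right) + 73912 = -415 + 73912 = 73497$)
$Z{\left(u,d \right)} = \sqrt{d^{2} + u^{2}}$
$Z{\left(\left(-5\right) 141,195 \right)} + S = \sqrt{195^{2} + \left(\left(-5\right) 141\right)^{2}} + 73497 = \sqrt{38025 + \left(-705\right)^{2}} + 73497 = \sqrt{38025 + 497025} + 73497 = \sqrt{535050} + 73497 = 15 \sqrt{2378} + 73497 = 73497 + 15 \sqrt{2378}$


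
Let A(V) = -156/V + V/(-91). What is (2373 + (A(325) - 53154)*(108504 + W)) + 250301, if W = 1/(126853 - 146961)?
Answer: -20295637675789429/3518900 ≈ -5.7676e+9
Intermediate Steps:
W = -1/20108 (W = 1/(-20108) = -1/20108 ≈ -4.9731e-5)
A(V) = -156/V - V/91 (A(V) = -156/V + V*(-1/91) = -156/V - V/91)
(2373 + (A(325) - 53154)*(108504 + W)) + 250301 = (2373 + ((-156/325 - 1/91*325) - 53154)*(108504 - 1/20108)) + 250301 = (2373 + ((-156*1/325 - 25/7) - 53154)*(2181798431/20108)) + 250301 = (2373 + ((-12/25 - 25/7) - 53154)*(2181798431/20108)) + 250301 = (2373 + (-709/175 - 53154)*(2181798431/20108)) + 250301 = (2373 - 9302659/175*2181798431/20108) + 250301 = (2373 - 20296526810328029/3518900) + 250301 = -20296518459978329/3518900 + 250301 = -20295637675789429/3518900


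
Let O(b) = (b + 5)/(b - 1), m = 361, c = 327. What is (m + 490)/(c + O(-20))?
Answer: 161/62 ≈ 2.5968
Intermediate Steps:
O(b) = (5 + b)/(-1 + b)
(m + 490)/(c + O(-20)) = (361 + 490)/(327 + (5 - 20)/(-1 - 20)) = 851/(327 - 15/(-21)) = 851/(327 - 1/21*(-15)) = 851/(327 + 5/7) = 851/(2294/7) = 851*(7/2294) = 161/62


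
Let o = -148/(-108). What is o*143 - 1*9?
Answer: 5048/27 ≈ 186.96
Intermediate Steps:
o = 37/27 (o = -148*(-1/108) = 37/27 ≈ 1.3704)
o*143 - 1*9 = (37/27)*143 - 1*9 = 5291/27 - 9 = 5048/27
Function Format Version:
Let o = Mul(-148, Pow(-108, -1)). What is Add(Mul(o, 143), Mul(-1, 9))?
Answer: Rational(5048, 27) ≈ 186.96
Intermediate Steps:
o = Rational(37, 27) (o = Mul(-148, Rational(-1, 108)) = Rational(37, 27) ≈ 1.3704)
Add(Mul(o, 143), Mul(-1, 9)) = Add(Mul(Rational(37, 27), 143), Mul(-1, 9)) = Add(Rational(5291, 27), -9) = Rational(5048, 27)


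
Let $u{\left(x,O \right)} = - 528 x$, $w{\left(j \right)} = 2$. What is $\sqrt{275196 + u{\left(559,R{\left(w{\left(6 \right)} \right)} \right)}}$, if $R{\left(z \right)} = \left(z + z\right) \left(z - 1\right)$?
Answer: $2 i \sqrt{4989} \approx 141.27 i$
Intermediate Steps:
$R{\left(z \right)} = 2 z \left(-1 + z\right)$
$\sqrt{275196 + u{\left(559,R{\left(w{\left(6 \right)} \right)} \right)}} = \sqrt{275196 - 295152} = \sqrt{-19956} = 2 i \sqrt{4989}$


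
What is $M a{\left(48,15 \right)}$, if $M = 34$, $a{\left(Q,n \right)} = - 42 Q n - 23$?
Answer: $-1028942$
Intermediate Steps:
$a{\left(Q,n \right)} = -23 - 42 Q n$ ($a{\left(Q,n \right)} = - 42 Q n - 23 = -23 - 42 Q n$)
$M a{\left(48,15 \right)} = 34 \left(-23 - 2016 \cdot 15\right) = 34 \left(-23 - 30240\right) = 34 \left(-30263\right) = -1028942$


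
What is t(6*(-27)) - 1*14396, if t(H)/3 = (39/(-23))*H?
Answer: -312154/23 ≈ -13572.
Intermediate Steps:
t(H) = -117*H/23 (t(H) = 3*((39/(-23))*H) = 3*((39*(-1/23))*H) = 3*(-39*H/23) = -117*H/23)
t(6*(-27)) - 1*14396 = -702*(-27)/23 - 1*14396 = -117/23*(-162) - 14396 = 18954/23 - 14396 = -312154/23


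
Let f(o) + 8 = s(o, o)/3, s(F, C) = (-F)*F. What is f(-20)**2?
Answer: 179776/9 ≈ 19975.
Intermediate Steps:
s(F, C) = -F**2
f(o) = -8 - o**2/3
f(-20)**2 = (-8 - 1/3*(-20)**2)**2 = (-8 - 1/3*400)**2 = (-8 - 400/3)**2 = (-424/3)**2 = 179776/9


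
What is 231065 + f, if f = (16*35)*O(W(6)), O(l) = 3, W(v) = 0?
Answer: 232745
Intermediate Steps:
f = 1680 (f = (16*35)*3 = 560*3 = 1680)
231065 + f = 231065 + 1680 = 232745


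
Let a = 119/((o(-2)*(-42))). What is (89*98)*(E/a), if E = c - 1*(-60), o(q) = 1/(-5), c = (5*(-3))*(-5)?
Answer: 1412964/17 ≈ 83116.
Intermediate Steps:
c = 75 (c = -15*(-5) = 75)
o(q) = -1/5
E = 135 (E = 75 - 1*(-60) = 75 + 60 = 135)
a = 85/6 (a = 119/((-1/5*(-42))) = 119/(42/5) = 119*(5/42) = 85/6 ≈ 14.167)
(89*98)*(E/a) = (89*98)*(135/(85/6)) = 8722*(135*(6/85)) = 8722*(162/17) = 1412964/17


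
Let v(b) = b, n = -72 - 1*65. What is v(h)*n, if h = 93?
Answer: -12741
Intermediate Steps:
n = -137 (n = -72 - 65 = -137)
v(h)*n = 93*(-137) = -12741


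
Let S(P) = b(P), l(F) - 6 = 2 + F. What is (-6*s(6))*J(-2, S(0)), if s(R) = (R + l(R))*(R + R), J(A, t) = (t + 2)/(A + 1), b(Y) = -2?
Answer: 0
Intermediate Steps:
l(F) = 8 + F (l(F) = 6 + (2 + F) = 8 + F)
S(P) = -2
J(A, t) = (2 + t)/(1 + A)
s(R) = 2*R*(8 + 2*R) (s(R) = (R + (8 + R))*(R + R) = (8 + 2*R)*(2*R) = 2*R*(8 + 2*R))
(-6*s(6))*J(-2, S(0)) = (-24*6*(4 + 6))*((2 - 2)/(1 - 2)) = (-24*6*10)*(0/(-1)) = (-6*240)*(-1*0) = -1440*0 = 0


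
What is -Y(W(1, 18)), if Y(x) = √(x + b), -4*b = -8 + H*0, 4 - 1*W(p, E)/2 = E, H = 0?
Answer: -I*√26 ≈ -5.099*I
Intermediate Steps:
W(p, E) = 8 - 2*E
b = 2 (b = -(-8 + 0*0)/4 = -(-8 + 0)/4 = -¼*(-8) = 2)
Y(x) = √(2 + x) (Y(x) = √(x + 2) = √(2 + x))
-Y(W(1, 18)) = -√(2 + (8 - 2*18)) = -√(2 + (8 - 36)) = -√(2 - 28) = -√(-26) = -I*√26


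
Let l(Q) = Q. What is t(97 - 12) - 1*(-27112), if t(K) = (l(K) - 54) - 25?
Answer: 27118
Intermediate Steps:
t(K) = -79 + K (t(K) = (K - 54) - 25 = (-54 + K) - 25 = -79 + K)
t(97 - 12) - 1*(-27112) = (-79 + (97 - 12)) - 1*(-27112) = (-79 + 85) + 27112 = 6 + 27112 = 27118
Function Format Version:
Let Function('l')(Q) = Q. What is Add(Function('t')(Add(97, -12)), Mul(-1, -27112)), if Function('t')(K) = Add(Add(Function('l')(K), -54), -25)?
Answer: 27118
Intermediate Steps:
Function('t')(K) = Add(-79, K) (Function('t')(K) = Add(Add(K, -54), -25) = Add(Add(-54, K), -25) = Add(-79, K))
Add(Function('t')(Add(97, -12)), Mul(-1, -27112)) = Add(Add(-79, Add(97, -12)), Mul(-1, -27112)) = Add(Add(-79, 85), 27112) = Add(6, 27112) = 27118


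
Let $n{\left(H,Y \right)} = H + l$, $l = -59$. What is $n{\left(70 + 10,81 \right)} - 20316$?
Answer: $-20295$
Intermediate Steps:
$n{\left(H,Y \right)} = -59 + H$ ($n{\left(H,Y \right)} = H - 59 = -59 + H$)
$n{\left(70 + 10,81 \right)} - 20316 = \left(-59 + \left(70 + 10\right)\right) - 20316 = \left(-59 + 80\right) - 20316 = 21 - 20316 = -20295$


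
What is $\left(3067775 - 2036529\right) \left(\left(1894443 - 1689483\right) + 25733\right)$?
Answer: $237901233478$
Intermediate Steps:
$\left(3067775 - 2036529\right) \left(\left(1894443 - 1689483\right) + 25733\right) = 1031246 \left(\left(1894443 - 1689483\right) + 25733\right) = 1031246 \left(204960 + 25733\right) = 1031246 \cdot 230693 = 237901233478$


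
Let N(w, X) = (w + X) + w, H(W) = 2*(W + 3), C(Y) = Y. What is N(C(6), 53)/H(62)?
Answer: ½ ≈ 0.50000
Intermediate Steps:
H(W) = 6 + 2*W (H(W) = 2*(3 + W) = 6 + 2*W)
N(w, X) = X + 2*w (N(w, X) = (X + w) + w = X + 2*w)
N(C(6), 53)/H(62) = (53 + 2*6)/(6 + 2*62) = (53 + 12)/(6 + 124) = 65/130 = 65*(1/130) = ½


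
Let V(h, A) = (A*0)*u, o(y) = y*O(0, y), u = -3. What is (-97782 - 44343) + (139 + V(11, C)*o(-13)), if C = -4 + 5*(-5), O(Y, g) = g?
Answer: -141986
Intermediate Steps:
C = -29 (C = -4 - 25 = -29)
o(y) = y² (o(y) = y*y = y²)
V(h, A) = 0 (V(h, A) = (A*0)*(-3) = 0*(-3) = 0)
(-97782 - 44343) + (139 + V(11, C)*o(-13)) = (-97782 - 44343) + (139 + 0*(-13)²) = -142125 + (139 + 0*169) = -142125 + (139 + 0) = -142125 + 139 = -141986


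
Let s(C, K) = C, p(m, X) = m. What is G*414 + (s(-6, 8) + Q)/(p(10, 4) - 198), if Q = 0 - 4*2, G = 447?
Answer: 17395459/94 ≈ 1.8506e+5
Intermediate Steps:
Q = -8 (Q = 0 - 8 = -8)
G*414 + (s(-6, 8) + Q)/(p(10, 4) - 198) = 447*414 + (-6 - 8)/(10 - 198) = 185058 - 14/(-188) = 185058 - 14*(-1/188) = 185058 + 7/94 = 17395459/94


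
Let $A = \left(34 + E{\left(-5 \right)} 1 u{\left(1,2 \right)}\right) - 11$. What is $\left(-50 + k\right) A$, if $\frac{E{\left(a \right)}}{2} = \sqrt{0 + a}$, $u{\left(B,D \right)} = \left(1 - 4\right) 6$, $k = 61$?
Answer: $253 - 396 i \sqrt{5} \approx 253.0 - 885.48 i$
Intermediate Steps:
$u{\left(B,D \right)} = -18$ ($u{\left(B,D \right)} = \left(-3\right) 6 = -18$)
$E{\left(a \right)} = 2 \sqrt{a}$ ($E{\left(a \right)} = 2 \sqrt{0 + a} = 2 \sqrt{a}$)
$A = 23 - 36 i \sqrt{5}$ ($A = \left(34 + 2 \sqrt{-5} \cdot 1 \left(-18\right)\right) - 11 = \left(34 + 2 i \sqrt{5} \cdot 1 \left(-18\right)\right) - 11 = \left(34 + 2 i \sqrt{5} \left(-18\right)\right) - 11 = \left(34 - 36 i \sqrt{5}\right) - 11 = 23 - 36 i \sqrt{5} \approx 23.0 - 80.498 i$)
$\left(-50 + k\right) A = \left(-50 + 61\right) \left(23 - 36 i \sqrt{5}\right) = 11 \left(23 - 36 i \sqrt{5}\right) = 253 - 396 i \sqrt{5}$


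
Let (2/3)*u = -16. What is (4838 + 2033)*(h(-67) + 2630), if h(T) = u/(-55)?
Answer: 994055054/55 ≈ 1.8074e+7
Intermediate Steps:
u = -24 (u = (3/2)*(-16) = -24)
h(T) = 24/55 (h(T) = -24/(-55) = -24*(-1/55) = 24/55)
(4838 + 2033)*(h(-67) + 2630) = (4838 + 2033)*(24/55 + 2630) = 6871*(144674/55) = 994055054/55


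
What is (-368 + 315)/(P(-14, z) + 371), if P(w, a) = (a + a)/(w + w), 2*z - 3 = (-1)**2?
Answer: -371/2596 ≈ -0.14291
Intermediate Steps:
z = 2 (z = 3/2 + (1/2)*(-1)**2 = 3/2 + (1/2)*1 = 3/2 + 1/2 = 2)
P(w, a) = a/w (P(w, a) = (2*a)/((2*w)) = (2*a)*(1/(2*w)) = a/w)
(-368 + 315)/(P(-14, z) + 371) = (-368 + 315)/(2/(-14) + 371) = -53/(2*(-1/14) + 371) = -53/(-1/7 + 371) = -53/2596/7 = -53*7/2596 = -371/2596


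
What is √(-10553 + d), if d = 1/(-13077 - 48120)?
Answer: I*√39521753414574/61197 ≈ 102.73*I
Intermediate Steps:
d = -1/61197 (d = 1/(-61197) = -1/61197 ≈ -1.6341e-5)
√(-10553 + d) = √(-10553 - 1/61197) = √(-645811942/61197) = I*√39521753414574/61197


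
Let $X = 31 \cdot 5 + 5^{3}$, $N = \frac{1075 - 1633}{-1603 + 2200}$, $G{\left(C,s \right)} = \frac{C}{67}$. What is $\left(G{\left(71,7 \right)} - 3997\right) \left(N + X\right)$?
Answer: $- \frac{14868006752}{13333} \approx -1.1151 \cdot 10^{6}$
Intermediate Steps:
$G{\left(C,s \right)} = \frac{C}{67}$ ($G{\left(C,s \right)} = C \frac{1}{67} = \frac{C}{67}$)
$N = - \frac{186}{199}$ ($N = - \frac{558}{597} = \left(-558\right) \frac{1}{597} = - \frac{186}{199} \approx -0.93467$)
$X = 280$ ($X = 155 + 125 = 280$)
$\left(G{\left(71,7 \right)} - 3997\right) \left(N + X\right) = \left(\frac{1}{67} \cdot 71 - 3997\right) \left(- \frac{186}{199} + 280\right) = \left(\frac{71}{67} - 3997\right) \frac{55534}{199} = \left(- \frac{267728}{67}\right) \frac{55534}{199} = - \frac{14868006752}{13333}$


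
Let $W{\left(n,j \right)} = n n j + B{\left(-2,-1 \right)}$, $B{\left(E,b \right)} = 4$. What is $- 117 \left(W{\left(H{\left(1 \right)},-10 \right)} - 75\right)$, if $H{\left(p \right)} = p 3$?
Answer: $18837$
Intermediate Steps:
$H{\left(p \right)} = 3 p$
$W{\left(n,j \right)} = 4 + j n^{2}$ ($W{\left(n,j \right)} = n n j + 4 = n^{2} j + 4 = j n^{2} + 4 = 4 + j n^{2}$)
$- 117 \left(W{\left(H{\left(1 \right)},-10 \right)} - 75\right) = - 117 \left(\left(4 - 10 \left(3 \cdot 1\right)^{2}\right) - 75\right) = - 117 \left(\left(4 - 10 \cdot 3^{2}\right) - 75\right) = - 117 \left(\left(4 - 90\right) - 75\right) = - 117 \left(-86 - 75\right) = \left(-117\right) \left(-161\right) = 18837$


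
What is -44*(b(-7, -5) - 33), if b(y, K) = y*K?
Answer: -88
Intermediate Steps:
b(y, K) = K*y
-44*(b(-7, -5) - 33) = -44*(-5*(-7) - 33) = -44*(35 - 33) = -44*2 = -88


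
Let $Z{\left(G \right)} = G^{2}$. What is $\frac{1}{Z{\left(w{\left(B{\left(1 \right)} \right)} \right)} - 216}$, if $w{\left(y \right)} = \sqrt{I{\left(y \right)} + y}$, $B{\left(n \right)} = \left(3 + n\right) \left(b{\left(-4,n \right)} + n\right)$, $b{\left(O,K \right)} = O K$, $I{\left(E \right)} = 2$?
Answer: $- \frac{1}{226} \approx -0.0044248$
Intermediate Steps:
$b{\left(O,K \right)} = K O$
$B{\left(n \right)} = - 3 n \left(3 + n\right)$ ($B{\left(n \right)} = \left(3 + n\right) \left(n \left(-4\right) + n\right) = \left(3 + n\right) \left(- 4 n + n\right) = \left(3 + n\right) \left(- 3 n\right) = - 3 n \left(3 + n\right)$)
$w{\left(y \right)} = \sqrt{2 + y}$
$\frac{1}{Z{\left(w{\left(B{\left(1 \right)} \right)} \right)} - 216} = \frac{1}{\left(\sqrt{2 + 3 \cdot 1 \left(-3 - 1\right)}\right)^{2} - 216} = \frac{1}{\left(\sqrt{2 + 3 \cdot 1 \left(-4\right)}\right)^{2} - 216} = \frac{1}{\left(\sqrt{2 - 12}\right)^{2} - 216} = \frac{1}{\left(\sqrt{-10}\right)^{2} - 216} = \frac{1}{\left(i \sqrt{10}\right)^{2} - 216} = \frac{1}{-10 - 216} = \frac{1}{-226} = - \frac{1}{226}$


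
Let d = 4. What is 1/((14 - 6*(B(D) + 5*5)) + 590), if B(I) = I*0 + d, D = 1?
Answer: 1/430 ≈ 0.0023256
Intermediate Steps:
B(I) = 4 (B(I) = I*0 + 4 = 0 + 4 = 4)
1/((14 - 6*(B(D) + 5*5)) + 590) = 1/((14 - 6*(4 + 5*5)) + 590) = 1/((14 - 6*(4 + 25)) + 590) = 1/((14 - 6*29) + 590) = 1/((14 - 174) + 590) = 1/(-160 + 590) = 1/430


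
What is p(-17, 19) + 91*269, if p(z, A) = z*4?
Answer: 24411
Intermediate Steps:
p(z, A) = 4*z
p(-17, 19) + 91*269 = 4*(-17) + 91*269 = -68 + 24479 = 24411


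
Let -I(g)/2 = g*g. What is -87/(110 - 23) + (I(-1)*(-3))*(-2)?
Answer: -13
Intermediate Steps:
I(g) = -2*g**2 (I(g) = -2*g*g = -2*g**2)
-87/(110 - 23) + (I(-1)*(-3))*(-2) = -87/(110 - 23) + (-2*(-1)**2*(-3))*(-2) = -87/87 + (-2*1*(-3))*(-2) = -87*1/87 - 2*(-3)*(-2) = -1 + 6*(-2) = -1 - 12 = -13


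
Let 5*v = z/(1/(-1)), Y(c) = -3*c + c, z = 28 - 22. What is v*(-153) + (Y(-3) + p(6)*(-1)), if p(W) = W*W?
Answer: 768/5 ≈ 153.60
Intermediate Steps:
z = 6
p(W) = W²
Y(c) = -2*c
v = -6/5 (v = (6/(1/(-1)))/5 = (6/(-1))/5 = (6*(-1))/5 = (⅕)*(-6) = -6/5 ≈ -1.2000)
v*(-153) + (Y(-3) + p(6)*(-1)) = -6/5*(-153) + (-2*(-3) + 6²*(-1)) = 918/5 + (6 + 36*(-1)) = 918/5 + (6 - 36) = 918/5 - 30 = 768/5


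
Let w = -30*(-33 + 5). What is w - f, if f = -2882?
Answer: 3722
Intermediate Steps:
w = 840 (w = -30*(-28) = 840)
w - f = 840 - 1*(-2882) = 840 + 2882 = 3722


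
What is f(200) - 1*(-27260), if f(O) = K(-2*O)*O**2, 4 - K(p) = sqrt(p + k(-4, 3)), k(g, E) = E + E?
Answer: 187260 - 40000*I*sqrt(394) ≈ 1.8726e+5 - 7.9398e+5*I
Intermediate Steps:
k(g, E) = 2*E
K(p) = 4 - sqrt(6 + p) (K(p) = 4 - sqrt(p + 2*3) = 4 - sqrt(p + 6) = 4 - sqrt(6 + p))
f(O) = O**2*(4 - sqrt(6 - 2*O)) (f(O) = (4 - sqrt(6 - 2*O))*O**2 = O**2*(4 - sqrt(6 - 2*O)))
f(200) - 1*(-27260) = 200**2*(4 - sqrt(6 - 2*200)) - 1*(-27260) = 40000*(4 - sqrt(6 - 400)) + 27260 = 40000*(4 - sqrt(-394)) + 27260 = 40000*(4 - I*sqrt(394)) + 27260 = (160000 - 40000*I*sqrt(394)) + 27260 = 187260 - 40000*I*sqrt(394)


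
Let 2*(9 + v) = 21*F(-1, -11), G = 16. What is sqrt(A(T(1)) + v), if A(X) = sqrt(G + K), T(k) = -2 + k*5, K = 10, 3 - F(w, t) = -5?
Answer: sqrt(75 + sqrt(26)) ≈ 8.9498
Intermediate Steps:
F(w, t) = 8 (F(w, t) = 3 - 1*(-5) = 3 + 5 = 8)
T(k) = -2 + 5*k
v = 75 (v = -9 + (21*8)/2 = -9 + (1/2)*168 = -9 + 84 = 75)
A(X) = sqrt(26) (A(X) = sqrt(16 + 10) = sqrt(26))
sqrt(A(T(1)) + v) = sqrt(sqrt(26) + 75) = sqrt(75 + sqrt(26))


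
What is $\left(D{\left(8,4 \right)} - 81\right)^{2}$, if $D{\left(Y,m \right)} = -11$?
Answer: $8464$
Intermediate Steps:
$\left(D{\left(8,4 \right)} - 81\right)^{2} = \left(-11 - 81\right)^{2} = \left(-92\right)^{2} = 8464$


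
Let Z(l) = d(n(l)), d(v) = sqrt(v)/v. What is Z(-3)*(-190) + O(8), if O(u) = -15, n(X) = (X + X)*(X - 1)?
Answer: -15 - 95*sqrt(6)/6 ≈ -53.784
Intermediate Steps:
n(X) = 2*X*(-1 + X) (n(X) = (2*X)*(-1 + X) = 2*X*(-1 + X))
d(v) = 1/sqrt(v)
Z(l) = sqrt(2)/(2*sqrt(l*(-1 + l))) (Z(l) = 1/sqrt(2*l*(-1 + l)) = sqrt(2)/(2*sqrt(l*(-1 + l))))
Z(-3)*(-190) + O(8) = (sqrt(2)/(2*sqrt(-3*(-1 - 3))))*(-190) - 15 = (sqrt(2)/(2*sqrt(-3*(-4))))*(-190) - 15 = (sqrt(2)/(2*sqrt(12)))*(-190) - 15 = (sqrt(2)*(sqrt(3)/6)/2)*(-190) - 15 = (sqrt(6)/12)*(-190) - 15 = -95*sqrt(6)/6 - 15 = -15 - 95*sqrt(6)/6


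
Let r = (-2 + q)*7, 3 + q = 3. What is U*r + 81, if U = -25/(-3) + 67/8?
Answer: -1835/12 ≈ -152.92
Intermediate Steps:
q = 0 (q = -3 + 3 = 0)
r = -14 (r = (-2 + 0)*7 = -2*7 = -14)
U = 401/24 (U = -25*(-⅓) + 67*(⅛) = 25/3 + 67/8 = 401/24 ≈ 16.708)
U*r + 81 = (401/24)*(-14) + 81 = -2807/12 + 81 = -1835/12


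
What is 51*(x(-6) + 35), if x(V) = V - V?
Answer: 1785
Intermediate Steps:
x(V) = 0
51*(x(-6) + 35) = 51*(0 + 35) = 51*35 = 1785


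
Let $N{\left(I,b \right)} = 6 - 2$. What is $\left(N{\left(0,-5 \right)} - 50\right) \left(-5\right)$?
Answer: $230$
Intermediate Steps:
$N{\left(I,b \right)} = 4$ ($N{\left(I,b \right)} = 6 - 2 = 4$)
$\left(N{\left(0,-5 \right)} - 50\right) \left(-5\right) = \left(4 - 50\right) \left(-5\right) = \left(-46\right) \left(-5\right) = 230$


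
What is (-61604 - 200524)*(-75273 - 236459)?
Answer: 81713685696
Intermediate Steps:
(-61604 - 200524)*(-75273 - 236459) = -262128*(-311732) = 81713685696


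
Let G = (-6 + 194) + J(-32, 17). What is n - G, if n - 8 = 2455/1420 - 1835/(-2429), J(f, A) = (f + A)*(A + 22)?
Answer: 281097359/689836 ≈ 407.48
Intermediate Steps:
J(f, A) = (22 + A)*(A + f) (J(f, A) = (A + f)*(22 + A) = (22 + A)*(A + f))
n = 7232467/689836 (n = 8 + (2455/1420 - 1835/(-2429)) = 8 + (2455*(1/1420) - 1835*(-1/2429)) = 8 + (491/284 + 1835/2429) = 8 + 1713779/689836 = 7232467/689836 ≈ 10.484)
G = -397 (G = (-6 + 194) + (17² + 22*17 + 22*(-32) + 17*(-32)) = 188 + (289 + 374 - 704 - 544) = 188 - 585 = -397)
n - G = 7232467/689836 - 1*(-397) = 7232467/689836 + 397 = 281097359/689836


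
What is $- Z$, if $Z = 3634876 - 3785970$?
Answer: $151094$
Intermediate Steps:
$Z = -151094$ ($Z = 3634876 - 3785970 = -151094$)
$- Z = \left(-1\right) \left(-151094\right) = 151094$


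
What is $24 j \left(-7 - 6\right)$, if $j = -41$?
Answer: $12792$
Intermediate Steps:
$24 j \left(-7 - 6\right) = 24 \left(-41\right) \left(-7 - 6\right) = \left(-984\right) \left(-13\right) = 12792$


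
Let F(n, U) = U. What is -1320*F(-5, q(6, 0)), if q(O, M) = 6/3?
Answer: -2640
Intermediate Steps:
q(O, M) = 2 (q(O, M) = 6*(⅓) = 2)
-1320*F(-5, q(6, 0)) = -1320*2 = -2640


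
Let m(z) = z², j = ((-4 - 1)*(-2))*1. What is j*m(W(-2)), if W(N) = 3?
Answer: 90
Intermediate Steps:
j = 10 (j = -5*(-2)*1 = 10*1 = 10)
j*m(W(-2)) = 10*3² = 10*9 = 90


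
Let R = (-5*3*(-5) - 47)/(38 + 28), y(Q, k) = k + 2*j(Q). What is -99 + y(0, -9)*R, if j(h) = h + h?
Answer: -1131/11 ≈ -102.82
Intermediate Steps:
j(h) = 2*h
y(Q, k) = k + 4*Q (y(Q, k) = k + 2*(2*Q) = k + 4*Q)
R = 14/33 (R = (-15*(-5) - 47)/66 = (75 - 47)*(1/66) = 28*(1/66) = 14/33 ≈ 0.42424)
-99 + y(0, -9)*R = -99 + (-9 + 4*0)*(14/33) = -99 + (-9 + 0)*(14/33) = -99 - 9*14/33 = -99 - 42/11 = -1131/11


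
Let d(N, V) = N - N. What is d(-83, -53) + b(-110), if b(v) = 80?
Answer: 80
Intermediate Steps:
d(N, V) = 0
d(-83, -53) + b(-110) = 0 + 80 = 80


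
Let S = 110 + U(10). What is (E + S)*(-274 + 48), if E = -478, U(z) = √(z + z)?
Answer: 83168 - 452*√5 ≈ 82157.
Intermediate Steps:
U(z) = √2*√z (U(z) = √(2*z) = √2*√z)
S = 110 + 2*√5 (S = 110 + √2*√10 = 110 + 2*√5 ≈ 114.47)
(E + S)*(-274 + 48) = (-478 + (110 + 2*√5))*(-274 + 48) = (-368 + 2*√5)*(-226) = 83168 - 452*√5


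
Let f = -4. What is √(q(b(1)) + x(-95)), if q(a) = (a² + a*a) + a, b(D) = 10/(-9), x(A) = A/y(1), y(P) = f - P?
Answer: √1649/9 ≈ 4.5120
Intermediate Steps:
y(P) = -4 - P
x(A) = -A/5 (x(A) = A/(-4 - 1*1) = A/(-4 - 1) = A/(-5) = A*(-⅕) = -A/5)
b(D) = -10/9 (b(D) = 10*(-⅑) = -10/9)
q(a) = a + 2*a² (q(a) = (a² + a²) + a = 2*a² + a = a + 2*a²)
√(q(b(1)) + x(-95)) = √(-10*(1 + 2*(-10/9))/9 - ⅕*(-95)) = √(-10*(1 - 20/9)/9 + 19) = √(-10/9*(-11/9) + 19) = √(110/81 + 19) = √(1649/81) = √1649/9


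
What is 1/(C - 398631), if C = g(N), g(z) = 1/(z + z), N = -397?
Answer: -794/316513015 ≈ -2.5086e-6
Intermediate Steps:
g(z) = 1/(2*z)
C = -1/794 (C = (1/2)/(-397) = (1/2)*(-1/397) = -1/794 ≈ -0.0012594)
1/(C - 398631) = 1/(-1/794 - 398631) = 1/(-316513015/794) = -794/316513015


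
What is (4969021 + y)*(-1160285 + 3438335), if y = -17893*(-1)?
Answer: 11360439437700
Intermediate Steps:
y = 17893
(4969021 + y)*(-1160285 + 3438335) = (4969021 + 17893)*(-1160285 + 3438335) = 4986914*2278050 = 11360439437700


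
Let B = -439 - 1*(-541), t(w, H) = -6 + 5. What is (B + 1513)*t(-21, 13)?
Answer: -1615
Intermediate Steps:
t(w, H) = -1
B = 102 (B = -439 + 541 = 102)
(B + 1513)*t(-21, 13) = (102 + 1513)*(-1) = 1615*(-1) = -1615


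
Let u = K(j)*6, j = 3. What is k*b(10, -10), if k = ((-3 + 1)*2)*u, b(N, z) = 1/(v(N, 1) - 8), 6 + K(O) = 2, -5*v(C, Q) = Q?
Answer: -480/41 ≈ -11.707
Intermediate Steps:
v(C, Q) = -Q/5
K(O) = -4 (K(O) = -6 + 2 = -4)
u = -24 (u = -4*6 = -24)
b(N, z) = -5/41 (b(N, z) = 1/(-1/5*1 - 8) = 1/(-1/5 - 8) = 1/(-41/5) = -5/41)
k = 96 (k = ((-3 + 1)*2)*(-24) = -2*2*(-24) = -4*(-24) = 96)
k*b(10, -10) = 96*(-5/41) = -480/41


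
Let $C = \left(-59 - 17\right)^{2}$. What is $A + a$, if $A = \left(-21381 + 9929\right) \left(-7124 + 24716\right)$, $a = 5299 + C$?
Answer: $-201452509$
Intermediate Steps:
$C = 5776$ ($C = \left(-76\right)^{2} = 5776$)
$a = 11075$ ($a = 5299 + 5776 = 11075$)
$A = -201463584$ ($A = \left(-11452\right) 17592 = -201463584$)
$A + a = -201463584 + 11075 = -201452509$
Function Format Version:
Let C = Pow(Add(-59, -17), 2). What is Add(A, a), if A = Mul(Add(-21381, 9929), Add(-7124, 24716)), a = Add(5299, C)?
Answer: -201452509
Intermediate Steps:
C = 5776 (C = Pow(-76, 2) = 5776)
a = 11075 (a = Add(5299, 5776) = 11075)
A = -201463584 (A = Mul(-11452, 17592) = -201463584)
Add(A, a) = Add(-201463584, 11075) = -201452509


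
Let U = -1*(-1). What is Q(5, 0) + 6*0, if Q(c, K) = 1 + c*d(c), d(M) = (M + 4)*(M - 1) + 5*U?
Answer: 206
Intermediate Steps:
U = 1
d(M) = 5 + (-1 + M)*(4 + M) (d(M) = (M + 4)*(M - 1) + 5*1 = (4 + M)*(-1 + M) + 5 = (-1 + M)*(4 + M) + 5 = 5 + (-1 + M)*(4 + M))
Q(c, K) = 1 + c*(1 + c**2 + 3*c)
Q(5, 0) + 6*0 = (1 + 5*(1 + 5**2 + 3*5)) + 6*0 = (1 + 5*(1 + 25 + 15)) + 0 = (1 + 5*41) + 0 = (1 + 205) + 0 = 206 + 0 = 206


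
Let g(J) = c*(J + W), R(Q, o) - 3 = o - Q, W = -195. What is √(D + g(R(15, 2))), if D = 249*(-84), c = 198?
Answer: 3*I*√6834 ≈ 248.0*I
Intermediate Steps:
R(Q, o) = 3 + o - Q (R(Q, o) = 3 + (o - Q) = 3 + o - Q)
g(J) = -38610 + 198*J (g(J) = 198*(J - 195) = 198*(-195 + J) = -38610 + 198*J)
D = -20916
√(D + g(R(15, 2))) = √(-20916 + (-38610 + 198*(3 + 2 - 1*15))) = √(-20916 + (-38610 + 198*(3 + 2 - 15))) = √(-20916 + (-38610 + 198*(-10))) = √(-20916 + (-38610 - 1980)) = √(-20916 - 40590) = √(-61506) = 3*I*√6834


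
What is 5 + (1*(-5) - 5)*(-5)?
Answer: 55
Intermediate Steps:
5 + (1*(-5) - 5)*(-5) = 5 + (-5 - 5)*(-5) = 5 - 10*(-5) = 5 + 50 = 55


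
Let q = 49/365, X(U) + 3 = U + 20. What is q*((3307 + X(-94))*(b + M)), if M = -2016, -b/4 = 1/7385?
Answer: -67324277608/77015 ≈ -8.7417e+5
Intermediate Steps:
b = -4/7385 ≈ -0.00054164
X(U) = 17 + U (X(U) = -3 + (U + 20) = -3 + (20 + U) = 17 + U)
q = 49/365 (q = 49*(1/365) = 49/365 ≈ 0.13425)
q*((3307 + X(-94))*(b + M)) = 49*((3307 + (17 - 94))*(-4/7385 - 2016))/365 = 49*((3307 - 77)*(-14888164/7385))/365 = 49*(3230*(-14888164/7385))/365 = (49/365)*(-9617753944/1477) = -67324277608/77015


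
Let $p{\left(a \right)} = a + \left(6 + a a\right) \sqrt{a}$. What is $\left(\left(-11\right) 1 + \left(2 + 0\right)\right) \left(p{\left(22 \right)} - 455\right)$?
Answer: $3897 - 4410 \sqrt{22} \approx -16788.0$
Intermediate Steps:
$p{\left(a \right)} = a + \sqrt{a} \left(6 + a^{2}\right)$ ($p{\left(a \right)} = a + \left(6 + a^{2}\right) \sqrt{a} = a + \sqrt{a} \left(6 + a^{2}\right)$)
$\left(\left(-11\right) 1 + \left(2 + 0\right)\right) \left(p{\left(22 \right)} - 455\right) = \left(\left(-11\right) 1 + \left(2 + 0\right)\right) \left(\left(22 + 22^{\frac{5}{2}} + 6 \sqrt{22}\right) - 455\right) = \left(-11 + 2\right) \left(\left(22 + 484 \sqrt{22} + 6 \sqrt{22}\right) - 455\right) = - 9 \left(\left(22 + 490 \sqrt{22}\right) - 455\right) = - 9 \left(-433 + 490 \sqrt{22}\right) = 3897 - 4410 \sqrt{22}$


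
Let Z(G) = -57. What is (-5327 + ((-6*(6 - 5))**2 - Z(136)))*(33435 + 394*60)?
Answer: -298730550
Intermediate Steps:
(-5327 + ((-6*(6 - 5))**2 - Z(136)))*(33435 + 394*60) = (-5327 + ((-6*(6 - 5))**2 - 1*(-57)))*(33435 + 394*60) = (-5327 + ((-6*1)**2 + 57))*(33435 + 23640) = (-5327 + ((-6)**2 + 57))*57075 = (-5327 + (36 + 57))*57075 = (-5327 + 93)*57075 = -5234*57075 = -298730550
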